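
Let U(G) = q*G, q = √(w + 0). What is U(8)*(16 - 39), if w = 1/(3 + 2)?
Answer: -184*√5/5 ≈ -82.287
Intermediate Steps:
w = ⅕ (w = 1/5 = ⅕ ≈ 0.20000)
q = √5/5 (q = √(⅕ + 0) = √(⅕) = √5/5 ≈ 0.44721)
U(G) = G*√5/5 (U(G) = (√5/5)*G = G*√5/5)
U(8)*(16 - 39) = ((⅕)*8*√5)*(16 - 39) = (8*√5/5)*(-23) = -184*√5/5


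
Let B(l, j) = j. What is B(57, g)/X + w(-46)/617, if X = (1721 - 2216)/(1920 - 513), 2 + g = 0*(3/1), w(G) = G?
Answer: 571156/101805 ≈ 5.6103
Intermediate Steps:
g = -2 (g = -2 + 0*(3/1) = -2 + 0*(3*1) = -2 + 0*3 = -2 + 0 = -2)
X = -165/469 (X = -495/1407 = -495*1/1407 = -165/469 ≈ -0.35181)
B(57, g)/X + w(-46)/617 = -2/(-165/469) - 46/617 = -2*(-469/165) - 46*1/617 = 938/165 - 46/617 = 571156/101805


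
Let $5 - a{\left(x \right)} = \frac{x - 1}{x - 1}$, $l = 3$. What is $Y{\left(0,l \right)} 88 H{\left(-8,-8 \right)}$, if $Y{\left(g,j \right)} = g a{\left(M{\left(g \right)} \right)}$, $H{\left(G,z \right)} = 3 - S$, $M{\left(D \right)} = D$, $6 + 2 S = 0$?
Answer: $0$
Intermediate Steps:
$S = -3$ ($S = -3 + \frac{1}{2} \cdot 0 = -3 + 0 = -3$)
$a{\left(x \right)} = 4$ ($a{\left(x \right)} = 5 - \frac{x - 1}{x - 1} = 5 - \frac{-1 + x}{-1 + x} = 5 - 1 = 4$)
$H{\left(G,z \right)} = 6$ ($H{\left(G,z \right)} = 3 - -3 = 3 + 3 = 6$)
$Y{\left(g,j \right)} = 4 g$ ($Y{\left(g,j \right)} = g 4 = 4 g$)
$Y{\left(0,l \right)} 88 H{\left(-8,-8 \right)} = 4 \cdot 0 \cdot 88 \cdot 6 = 0 \cdot 88 \cdot 6 = 0 \cdot 6 = 0$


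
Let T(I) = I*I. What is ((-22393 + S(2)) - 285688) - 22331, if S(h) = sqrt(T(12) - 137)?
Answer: -330412 + sqrt(7) ≈ -3.3041e+5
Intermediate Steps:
T(I) = I**2
S(h) = sqrt(7) (S(h) = sqrt(12**2 - 137) = sqrt(144 - 137) = sqrt(7))
((-22393 + S(2)) - 285688) - 22331 = ((-22393 + sqrt(7)) - 285688) - 22331 = (-308081 + sqrt(7)) - 22331 = -330412 + sqrt(7)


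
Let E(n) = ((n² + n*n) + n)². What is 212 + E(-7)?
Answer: 8493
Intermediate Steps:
E(n) = (n + 2*n²)² (E(n) = ((n² + n²) + n)² = (2*n² + n)² = (n + 2*n²)²)
212 + E(-7) = 212 + (-7)²*(1 + 2*(-7))² = 212 + 49*(1 - 14)² = 212 + 49*(-13)² = 212 + 49*169 = 212 + 8281 = 8493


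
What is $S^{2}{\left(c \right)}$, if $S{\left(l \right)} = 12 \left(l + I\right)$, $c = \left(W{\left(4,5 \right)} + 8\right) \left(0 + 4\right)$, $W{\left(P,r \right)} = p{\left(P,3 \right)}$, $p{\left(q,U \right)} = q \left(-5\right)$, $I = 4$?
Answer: $278784$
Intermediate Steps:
$p{\left(q,U \right)} = - 5 q$
$W{\left(P,r \right)} = - 5 P$
$c = -48$ ($c = \left(\left(-5\right) 4 + 8\right) \left(0 + 4\right) = \left(-20 + 8\right) 4 = \left(-12\right) 4 = -48$)
$S{\left(l \right)} = 48 + 12 l$ ($S{\left(l \right)} = 12 \left(l + 4\right) = 12 \left(4 + l\right) = 48 + 12 l$)
$S^{2}{\left(c \right)} = \left(48 + 12 \left(-48\right)\right)^{2} = \left(48 - 576\right)^{2} = \left(-528\right)^{2} = 278784$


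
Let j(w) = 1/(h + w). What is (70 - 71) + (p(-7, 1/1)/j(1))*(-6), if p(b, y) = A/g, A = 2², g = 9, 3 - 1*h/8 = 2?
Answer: -25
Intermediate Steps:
h = 8 (h = 24 - 8*2 = 24 - 16 = 8)
A = 4
j(w) = 1/(8 + w)
p(b, y) = 4/9
(70 - 71) + (p(-7, 1/1)/j(1))*(-6) = (70 - 71) + (4/(9*(1/(8 + 1))))*(-6) = -1 + (4/(9*(1/9)))*(-6) = -1 + (4/(9*(⅑)))*(-6) = -1 + ((4/9)*9)*(-6) = -1 + 4*(-6) = -1 - 24 = -25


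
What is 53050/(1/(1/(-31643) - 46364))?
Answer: -77829445611650/31643 ≈ -2.4596e+9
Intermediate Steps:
53050/(1/(1/(-31643) - 46364)) = 53050/(1/(-1/31643 - 46364)) = 53050/(1/(-1467096053/31643)) = 53050/(-31643/1467096053) = 53050*(-1467096053/31643) = -77829445611650/31643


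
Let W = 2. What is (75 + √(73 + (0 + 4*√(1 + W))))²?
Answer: (75 + √(73 + 4*√3))² ≈ 7046.0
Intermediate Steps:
(75 + √(73 + (0 + 4*√(1 + W))))² = (75 + √(73 + (0 + 4*√(1 + 2))))² = (75 + √(73 + (0 + 4*√3)))² = (75 + √(73 + 4*√3))²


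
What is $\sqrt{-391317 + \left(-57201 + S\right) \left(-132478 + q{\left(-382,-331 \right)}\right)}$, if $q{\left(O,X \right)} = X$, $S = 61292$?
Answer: $2 i \sqrt{135928234} \approx 23318.0 i$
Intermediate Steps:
$\sqrt{-391317 + \left(-57201 + S\right) \left(-132478 + q{\left(-382,-331 \right)}\right)} = \sqrt{-391317 + \left(-57201 + 61292\right) \left(-132478 - 331\right)} = \sqrt{-391317 + 4091 \left(-132809\right)} = \sqrt{-391317 - 543321619} = \sqrt{-543712936} = 2 i \sqrt{135928234}$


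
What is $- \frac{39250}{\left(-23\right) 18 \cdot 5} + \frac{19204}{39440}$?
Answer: $\frac{39694307}{2041020} \approx 19.448$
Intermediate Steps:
$- \frac{39250}{\left(-23\right) 18 \cdot 5} + \frac{19204}{39440} = - \frac{39250}{\left(-414\right) 5} + 19204 \cdot \frac{1}{39440} = - \frac{39250}{-2070} + \frac{4801}{9860} = \left(-39250\right) \left(- \frac{1}{2070}\right) + \frac{4801}{9860} = \frac{3925}{207} + \frac{4801}{9860} = \frac{39694307}{2041020}$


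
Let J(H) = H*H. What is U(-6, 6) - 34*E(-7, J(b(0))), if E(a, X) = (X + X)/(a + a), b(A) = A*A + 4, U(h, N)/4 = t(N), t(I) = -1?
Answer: 516/7 ≈ 73.714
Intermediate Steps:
U(h, N) = -4 (U(h, N) = 4*(-1) = -4)
b(A) = 4 + A² (b(A) = A² + 4 = 4 + A²)
J(H) = H²
E(a, X) = X/a (E(a, X) = (2*X)/((2*a)) = (2*X)*(1/(2*a)) = X/a)
U(-6, 6) - 34*E(-7, J(b(0))) = -4 - 34*(4 + 0²)²/(-7) = -4 - 34*(4 + 0)²*(-1)/7 = -4 - 34*4²*(-1)/7 = -4 - 544*(-1)/7 = -4 - 34*(-16/7) = -4 + 544/7 = 516/7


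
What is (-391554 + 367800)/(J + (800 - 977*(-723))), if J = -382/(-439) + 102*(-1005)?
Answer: -3476002/88482187 ≈ -0.039285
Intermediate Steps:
J = -45001508/439 (J = -382*(-1/439) - 102510 = 382/439 - 102510 = -45001508/439 ≈ -1.0251e+5)
(-391554 + 367800)/(J + (800 - 977*(-723))) = (-391554 + 367800)/(-45001508/439 + (800 - 977*(-723))) = -23754/(-45001508/439 + (800 + 706371)) = -23754/(-45001508/439 + 707171) = -23754/265446561/439 = -23754*439/265446561 = -3476002/88482187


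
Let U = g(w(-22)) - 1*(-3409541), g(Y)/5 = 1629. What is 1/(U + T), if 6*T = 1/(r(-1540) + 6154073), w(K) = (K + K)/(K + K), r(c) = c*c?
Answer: 51154038/174828439516069 ≈ 2.9260e-7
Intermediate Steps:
r(c) = c²
w(K) = 1 (w(K) = (2*K)/((2*K)) = (2*K)*(1/(2*K)) = 1)
g(Y) = 8145 (g(Y) = 5*1629 = 8145)
U = 3417686 (U = 8145 - 1*(-3409541) = 8145 + 3409541 = 3417686)
T = 1/51154038 (T = 1/(6*((-1540)² + 6154073)) = 1/(6*(2371600 + 6154073)) = (⅙)/8525673 = (⅙)*(1/8525673) = 1/51154038 ≈ 1.9549e-8)
1/(U + T) = 1/(3417686 + 1/51154038) = 1/(174828439516069/51154038) = 51154038/174828439516069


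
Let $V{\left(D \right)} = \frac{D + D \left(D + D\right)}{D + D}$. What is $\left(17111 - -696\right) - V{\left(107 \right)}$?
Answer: $\frac{35399}{2} \approx 17700.0$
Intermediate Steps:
$V{\left(D \right)} = \frac{D + 2 D^{2}}{2 D}$ ($V{\left(D \right)} = \frac{D + D 2 D}{2 D} = \left(D + 2 D^{2}\right) \frac{1}{2 D} = \frac{D + 2 D^{2}}{2 D}$)
$\left(17111 - -696\right) - V{\left(107 \right)} = \left(17111 - -696\right) - \left(\frac{1}{2} + 107\right) = \left(17111 + 696\right) - \frac{215}{2} = 17807 - \frac{215}{2} = \frac{35399}{2}$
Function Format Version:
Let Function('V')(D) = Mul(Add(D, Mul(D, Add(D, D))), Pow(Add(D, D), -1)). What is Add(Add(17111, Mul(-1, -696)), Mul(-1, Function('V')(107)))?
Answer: Rational(35399, 2) ≈ 17700.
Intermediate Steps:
Function('V')(D) = Mul(Rational(1, 2), Pow(D, -1), Add(D, Mul(2, Pow(D, 2)))) (Function('V')(D) = Mul(Add(D, Mul(D, Mul(2, D))), Pow(Mul(2, D), -1)) = Mul(Add(D, Mul(2, Pow(D, 2))), Mul(Rational(1, 2), Pow(D, -1))) = Mul(Rational(1, 2), Pow(D, -1), Add(D, Mul(2, Pow(D, 2)))))
Add(Add(17111, Mul(-1, -696)), Mul(-1, Function('V')(107))) = Add(Add(17111, Mul(-1, -696)), Mul(-1, Add(Rational(1, 2), 107))) = Add(Add(17111, 696), Mul(-1, Rational(215, 2))) = Add(17807, Rational(-215, 2)) = Rational(35399, 2)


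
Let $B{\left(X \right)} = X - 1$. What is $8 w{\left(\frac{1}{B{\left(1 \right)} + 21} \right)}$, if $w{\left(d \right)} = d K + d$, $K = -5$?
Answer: $- \frac{32}{21} \approx -1.5238$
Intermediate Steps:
$B{\left(X \right)} = -1 + X$
$w{\left(d \right)} = - 4 d$ ($w{\left(d \right)} = d \left(-5\right) + d = - 5 d + d = - 4 d$)
$8 w{\left(\frac{1}{B{\left(1 \right)} + 21} \right)} = 8 \left(- \frac{4}{\left(-1 + 1\right) + 21}\right) = 8 \left(- \frac{4}{0 + 21}\right) = 8 \left(- \frac{4}{21}\right) = - \frac{32}{21}$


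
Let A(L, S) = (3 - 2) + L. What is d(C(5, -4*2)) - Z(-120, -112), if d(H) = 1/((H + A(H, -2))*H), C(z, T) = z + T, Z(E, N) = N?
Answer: 1681/15 ≈ 112.07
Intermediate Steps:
A(L, S) = 1 + L
C(z, T) = T + z
d(H) = 1/(H*(1 + 2*H)) (d(H) = 1/((H + (1 + H))*H) = 1/((1 + 2*H)*H) = 1/(H*(1 + 2*H)))
d(C(5, -4*2)) - Z(-120, -112) = 1/((-4*2 + 5)*(1 + 2*(-4*2 + 5))) - 1*(-112) = 1/((-8 + 5)*(1 + 2*(-8 + 5))) + 112 = 1/((-3)*(1 + 2*(-3))) + 112 = -1/(3*(1 - 6)) + 112 = -⅓/(-5) + 112 = -⅓*(-⅕) + 112 = 1/15 + 112 = 1681/15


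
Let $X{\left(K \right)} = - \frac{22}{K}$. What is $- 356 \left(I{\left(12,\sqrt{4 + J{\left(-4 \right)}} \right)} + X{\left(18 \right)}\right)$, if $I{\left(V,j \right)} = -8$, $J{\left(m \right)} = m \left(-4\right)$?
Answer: $\frac{29548}{9} \approx 3283.1$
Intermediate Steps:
$J{\left(m \right)} = - 4 m$
$- 356 \left(I{\left(12,\sqrt{4 + J{\left(-4 \right)}} \right)} + X{\left(18 \right)}\right) = - 356 \left(-8 - \frac{22}{18}\right) = - 356 \left(-8 - \frac{11}{9}\right) = \left(-356\right) \left(- \frac{83}{9}\right) = \frac{29548}{9}$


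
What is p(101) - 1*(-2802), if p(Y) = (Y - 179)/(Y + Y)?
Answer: 282963/101 ≈ 2801.6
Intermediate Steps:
p(Y) = (-179 + Y)/(2*Y) (p(Y) = (-179 + Y)/((2*Y)) = (-179 + Y)*(1/(2*Y)) = (-179 + Y)/(2*Y))
p(101) - 1*(-2802) = (½)*(-179 + 101)/101 - 1*(-2802) = (½)*(1/101)*(-78) + 2802 = -39/101 + 2802 = 282963/101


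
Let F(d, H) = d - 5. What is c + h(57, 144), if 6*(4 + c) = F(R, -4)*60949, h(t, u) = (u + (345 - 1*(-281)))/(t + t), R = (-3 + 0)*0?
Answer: -1929947/38 ≈ -50788.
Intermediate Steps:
R = 0 (R = -3*0 = 0)
F(d, H) = -5 + d
h(t, u) = (626 + u)/(2*t) (h(t, u) = (u + (345 + 281))/((2*t)) = (u + 626)*(1/(2*t)) = (626 + u)*(1/(2*t)) = (626 + u)/(2*t))
c = -304769/6 (c = -4 + ((-5 + 0)*60949)/6 = -4 + (-5*60949)/6 = -4 + (1/6)*(-304745) = -4 - 304745/6 = -304769/6 ≈ -50795.)
c + h(57, 144) = -304769/6 + (1/2)*(626 + 144)/57 = -304769/6 + (1/2)*(1/57)*770 = -304769/6 + 385/57 = -1929947/38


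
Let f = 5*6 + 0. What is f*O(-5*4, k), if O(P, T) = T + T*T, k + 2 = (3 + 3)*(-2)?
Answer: 5460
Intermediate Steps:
k = -14 (k = -2 + (3 + 3)*(-2) = -2 + 6*(-2) = -2 - 12 = -14)
O(P, T) = T + T²
f = 30 (f = 30 + 0 = 30)
f*O(-5*4, k) = 30*(-14*(1 - 14)) = 30*(-14*(-13)) = 30*182 = 5460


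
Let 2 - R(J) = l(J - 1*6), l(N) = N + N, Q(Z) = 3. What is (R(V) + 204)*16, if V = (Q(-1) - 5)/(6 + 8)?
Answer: 24448/7 ≈ 3492.6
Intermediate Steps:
V = -1/7 (V = (3 - 5)/(6 + 8) = -2/14 = -2*1/14 = -1/7 ≈ -0.14286)
l(N) = 2*N
R(J) = 14 - 2*J (R(J) = 2 - 2*(J - 1*6) = 2 - 2*(J - 6) = 2 - 2*(-6 + J) = 2 - (-12 + 2*J) = 2 + (12 - 2*J) = 14 - 2*J)
(R(V) + 204)*16 = ((14 - 2*(-1/7)) + 204)*16 = ((14 + 2/7) + 204)*16 = (100/7 + 204)*16 = (1528/7)*16 = 24448/7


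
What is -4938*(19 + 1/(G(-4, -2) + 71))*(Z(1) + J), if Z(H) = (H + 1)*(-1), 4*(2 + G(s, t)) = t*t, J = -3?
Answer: 3286239/7 ≈ 4.6946e+5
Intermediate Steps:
G(s, t) = -2 + t²/4 (G(s, t) = -2 + (t*t)/4 = -2 + t²/4)
Z(H) = -1 - H (Z(H) = (1 + H)*(-1) = -1 - H)
-4938*(19 + 1/(G(-4, -2) + 71))*(Z(1) + J) = -4938*(19 + 1/((-2 + (¼)*(-2)²) + 71))*((-1 - 1*1) - 3) = -4938*(19 + 1/((-2 + (¼)*4) + 71))*((-1 - 1) - 3) = -4938*(19 + 1/((-2 + 1) + 71))*(-2 - 3) = -4938*(19 + 1/(-1 + 71))*(-5) = -4938*(19 + 1/70)*(-5) = -3286239*(-5)/35 = -4938*(-1331/14) = 3286239/7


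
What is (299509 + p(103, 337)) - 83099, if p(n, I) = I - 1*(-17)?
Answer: 216764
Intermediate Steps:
p(n, I) = 17 + I (p(n, I) = I + 17 = 17 + I)
(299509 + p(103, 337)) - 83099 = (299509 + (17 + 337)) - 83099 = (299509 + 354) - 83099 = 299863 - 83099 = 216764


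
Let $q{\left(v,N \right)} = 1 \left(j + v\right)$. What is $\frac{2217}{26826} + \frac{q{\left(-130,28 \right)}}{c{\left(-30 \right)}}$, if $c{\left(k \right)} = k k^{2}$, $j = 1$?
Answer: $\frac{3517753}{40239000} \approx 0.087421$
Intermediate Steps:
$q{\left(v,N \right)} = 1 + v$ ($q{\left(v,N \right)} = 1 \left(1 + v\right) = 1 + v$)
$c{\left(k \right)} = k^{3}$
$\frac{2217}{26826} + \frac{q{\left(-130,28 \right)}}{c{\left(-30 \right)}} = \frac{2217}{26826} + \frac{1 - 130}{\left(-30\right)^{3}} = 2217 \cdot \frac{1}{26826} - \frac{129}{-27000} = \frac{739}{8942} - - \frac{43}{9000} = \frac{739}{8942} + \frac{43}{9000} = \frac{3517753}{40239000}$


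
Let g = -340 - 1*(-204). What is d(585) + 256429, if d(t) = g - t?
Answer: 255708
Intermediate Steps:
g = -136 (g = -340 + 204 = -136)
d(t) = -136 - t
d(585) + 256429 = (-136 - 1*585) + 256429 = (-136 - 585) + 256429 = -721 + 256429 = 255708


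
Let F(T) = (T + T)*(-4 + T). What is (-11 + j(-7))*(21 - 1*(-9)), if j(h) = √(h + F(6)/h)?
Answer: -330 + 30*I*√511/7 ≈ -330.0 + 96.88*I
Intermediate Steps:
F(T) = 2*T*(-4 + T) (F(T) = (2*T)*(-4 + T) = 2*T*(-4 + T))
j(h) = √(h + 24/h) (j(h) = √(h + (2*6*(-4 + 6))/h) = √(h + (2*6*2)/h) = √(h + 24/h))
(-11 + j(-7))*(21 - 1*(-9)) = (-11 + √(-7 + 24/(-7)))*(21 - 1*(-9)) = (-11 + √(-7 + 24*(-⅐)))*(21 + 9) = (-11 + √(-7 - 24/7))*30 = (-11 + √(-73/7))*30 = (-11 + I*√511/7)*30 = -330 + 30*I*√511/7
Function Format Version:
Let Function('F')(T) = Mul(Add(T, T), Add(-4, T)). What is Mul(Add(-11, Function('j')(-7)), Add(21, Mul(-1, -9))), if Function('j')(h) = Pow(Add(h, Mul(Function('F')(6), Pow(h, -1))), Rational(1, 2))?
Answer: Add(-330, Mul(Rational(30, 7), I, Pow(511, Rational(1, 2)))) ≈ Add(-330.00, Mul(96.880, I))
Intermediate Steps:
Function('F')(T) = Mul(2, T, Add(-4, T)) (Function('F')(T) = Mul(Mul(2, T), Add(-4, T)) = Mul(2, T, Add(-4, T)))
Function('j')(h) = Pow(Add(h, Mul(24, Pow(h, -1))), Rational(1, 2)) (Function('j')(h) = Pow(Add(h, Mul(Mul(2, 6, Add(-4, 6)), Pow(h, -1))), Rational(1, 2)) = Pow(Add(h, Mul(Mul(2, 6, 2), Pow(h, -1))), Rational(1, 2)) = Pow(Add(h, Mul(24, Pow(h, -1))), Rational(1, 2)))
Mul(Add(-11, Function('j')(-7)), Add(21, Mul(-1, -9))) = Mul(Add(-11, Pow(Add(-7, Mul(24, Pow(-7, -1))), Rational(1, 2))), Add(21, Mul(-1, -9))) = Mul(Add(-11, Pow(Add(-7, Mul(24, Rational(-1, 7))), Rational(1, 2))), Add(21, 9)) = Mul(Add(-11, Pow(Add(-7, Rational(-24, 7)), Rational(1, 2))), 30) = Mul(Add(-11, Pow(Rational(-73, 7), Rational(1, 2))), 30) = Mul(Add(-11, Mul(Rational(1, 7), I, Pow(511, Rational(1, 2)))), 30) = Add(-330, Mul(Rational(30, 7), I, Pow(511, Rational(1, 2))))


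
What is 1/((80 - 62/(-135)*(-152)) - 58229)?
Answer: -135/7859539 ≈ -1.7177e-5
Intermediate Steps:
1/((80 - 62/(-135)*(-152)) - 58229) = 1/((80 - 62*(-1/135)*(-152)) - 58229) = 1/((80 + (62/135)*(-152)) - 58229) = 1/((80 - 9424/135) - 58229) = 1/(1376/135 - 58229) = 1/(-7859539/135) = -135/7859539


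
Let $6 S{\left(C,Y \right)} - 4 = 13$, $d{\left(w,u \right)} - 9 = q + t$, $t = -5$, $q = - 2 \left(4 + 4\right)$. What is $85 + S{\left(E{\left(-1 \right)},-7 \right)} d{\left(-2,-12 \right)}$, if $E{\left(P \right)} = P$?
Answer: $51$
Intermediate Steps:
$q = -16$ ($q = \left(-2\right) 8 = -16$)
$d{\left(w,u \right)} = -12$ ($d{\left(w,u \right)} = 9 - 21 = -12$)
$S{\left(C,Y \right)} = \frac{17}{6}$ ($S{\left(C,Y \right)} = \frac{2}{3} + \frac{1}{6} \cdot 13 = \frac{2}{3} + \frac{13}{6} = \frac{17}{6}$)
$85 + S{\left(E{\left(-1 \right)},-7 \right)} d{\left(-2,-12 \right)} = 85 + \frac{17}{6} \left(-12\right) = 85 - 34 = 51$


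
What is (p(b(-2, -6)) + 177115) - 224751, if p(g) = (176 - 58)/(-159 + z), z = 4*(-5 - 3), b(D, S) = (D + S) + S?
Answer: -9098594/191 ≈ -47637.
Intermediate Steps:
b(D, S) = D + 2*S
z = -32 (z = 4*(-8) = -32)
p(g) = -118/191 (p(g) = (176 - 58)/(-159 - 32) = 118/(-191) = 118*(-1/191) = -118/191)
(p(b(-2, -6)) + 177115) - 224751 = (-118/191 + 177115) - 224751 = 33828847/191 - 224751 = -9098594/191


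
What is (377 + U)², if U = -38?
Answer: 114921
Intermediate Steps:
(377 + U)² = (377 - 38)² = 339² = 114921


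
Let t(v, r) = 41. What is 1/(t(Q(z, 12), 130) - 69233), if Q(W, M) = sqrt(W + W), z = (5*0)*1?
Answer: -1/69192 ≈ -1.4453e-5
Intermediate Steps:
z = 0 (z = 0*1 = 0)
Q(W, M) = sqrt(2)*sqrt(W) (Q(W, M) = sqrt(2*W) = sqrt(2)*sqrt(W))
1/(t(Q(z, 12), 130) - 69233) = 1/(41 - 69233) = 1/(-69192) = -1/69192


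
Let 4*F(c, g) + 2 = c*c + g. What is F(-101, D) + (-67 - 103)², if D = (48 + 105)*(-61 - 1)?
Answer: 116313/4 ≈ 29078.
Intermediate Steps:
D = -9486 (D = 153*(-62) = -9486)
F(c, g) = -½ + g/4 + c²/4 (F(c, g) = -½ + (c*c + g)/4 = -½ + (c² + g)/4 = -½ + (g + c²)/4 = -½ + (g/4 + c²/4) = -½ + g/4 + c²/4)
F(-101, D) + (-67 - 103)² = (-½ + (¼)*(-9486) + (¼)*(-101)²) + (-67 - 103)² = (-½ - 4743/2 + (¼)*10201) + (-170)² = (-½ - 4743/2 + 10201/4) + 28900 = 713/4 + 28900 = 116313/4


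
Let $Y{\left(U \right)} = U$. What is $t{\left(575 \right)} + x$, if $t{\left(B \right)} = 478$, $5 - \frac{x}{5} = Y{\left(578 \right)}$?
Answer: $-2387$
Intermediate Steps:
$x = -2865$ ($x = 25 - 2890 = -2865$)
$t{\left(575 \right)} + x = 478 - 2865 = -2387$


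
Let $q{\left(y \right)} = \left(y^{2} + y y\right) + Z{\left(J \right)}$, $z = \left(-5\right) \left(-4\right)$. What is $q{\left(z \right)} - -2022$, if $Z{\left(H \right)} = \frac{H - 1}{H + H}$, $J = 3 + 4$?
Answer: $\frac{19757}{7} \approx 2822.4$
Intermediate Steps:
$J = 7$
$z = 20$
$Z{\left(H \right)} = \frac{-1 + H}{2 H}$
$q{\left(y \right)} = \frac{3}{7} + 2 y^{2}$ ($q{\left(y \right)} = \left(y^{2} + y y\right) + \frac{-1 + 7}{2 \cdot 7} = \left(y^{2} + y^{2}\right) + \frac{1}{2} \cdot \frac{1}{7} \cdot 6 = 2 y^{2} + \frac{3}{7} = \frac{3}{7} + 2 y^{2}$)
$q{\left(z \right)} - -2022 = \left(\frac{3}{7} + 2 \cdot 20^{2}\right) - -2022 = \left(\frac{3}{7} + 2 \cdot 400\right) + 2022 = \left(\frac{3}{7} + 800\right) + 2022 = \frac{5603}{7} + 2022 = \frac{19757}{7}$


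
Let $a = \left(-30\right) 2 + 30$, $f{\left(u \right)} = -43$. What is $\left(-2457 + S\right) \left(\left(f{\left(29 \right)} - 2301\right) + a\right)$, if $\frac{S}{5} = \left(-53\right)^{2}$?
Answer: $-27509912$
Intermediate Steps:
$S = 14045$ ($S = 5 \left(-53\right)^{2} = 5 \cdot 2809 = 14045$)
$a = -30$ ($a = -60 + 30 = -30$)
$\left(-2457 + S\right) \left(\left(f{\left(29 \right)} - 2301\right) + a\right) = \left(-2457 + 14045\right) \left(\left(-43 - 2301\right) - 30\right) = 11588 \left(\left(-43 - 2301\right) - 30\right) = 11588 \left(-2344 - 30\right) = 11588 \left(-2374\right) = -27509912$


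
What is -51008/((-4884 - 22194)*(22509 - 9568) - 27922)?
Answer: 1594/10951385 ≈ 0.00014555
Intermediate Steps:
-51008/((-4884 - 22194)*(22509 - 9568) - 27922) = -51008/(-27078*12941 - 27922) = -51008/(-350416398 - 27922) = -51008/(-350444320) = -51008*(-1/350444320) = 1594/10951385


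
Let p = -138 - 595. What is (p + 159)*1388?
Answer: -796712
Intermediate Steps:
p = -733
(p + 159)*1388 = (-733 + 159)*1388 = -574*1388 = -796712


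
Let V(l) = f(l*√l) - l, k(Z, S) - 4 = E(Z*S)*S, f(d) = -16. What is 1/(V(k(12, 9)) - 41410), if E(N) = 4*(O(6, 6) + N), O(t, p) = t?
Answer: -1/45534 ≈ -2.1962e-5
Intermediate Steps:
E(N) = 24 + 4*N (E(N) = 4*(6 + N) = 24 + 4*N)
k(Z, S) = 4 + S*(24 + 4*S*Z) (k(Z, S) = 4 + (24 + 4*(Z*S))*S = 4 + (24 + 4*(S*Z))*S = 4 + (24 + 4*S*Z)*S = 4 + S*(24 + 4*S*Z))
V(l) = -16 - l
1/(V(k(12, 9)) - 41410) = 1/((-16 - (4 + 4*9*(6 + 9*12))) - 41410) = 1/((-16 - (4 + 4*9*(6 + 108))) - 41410) = 1/((-16 - (4 + 4*9*114)) - 41410) = 1/((-16 - (4 + 4104)) - 41410) = 1/((-16 - 1*4108) - 41410) = 1/((-16 - 4108) - 41410) = 1/(-4124 - 41410) = 1/(-45534) = -1/45534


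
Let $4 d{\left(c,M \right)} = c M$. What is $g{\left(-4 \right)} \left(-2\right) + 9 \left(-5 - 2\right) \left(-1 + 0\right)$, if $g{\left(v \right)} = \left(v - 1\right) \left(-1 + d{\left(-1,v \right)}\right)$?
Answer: $63$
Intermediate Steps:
$d{\left(c,M \right)} = \frac{M c}{4}$ ($d{\left(c,M \right)} = \frac{c M}{4} = \frac{M c}{4}$)
$g{\left(v \right)} = \left(-1 + v\right) \left(-1 - \frac{v}{4}\right)$ ($g{\left(v \right)} = \left(v - 1\right) \left(-1 + \frac{1}{4} v \left(-1\right)\right) = \left(-1 + v\right) \left(-1 - \frac{v}{4}\right)$)
$g{\left(-4 \right)} \left(-2\right) + 9 \left(-5 - 2\right) \left(-1 + 0\right) = \left(1 - -3 - \frac{\left(-4\right)^{2}}{4}\right) \left(-2\right) + 9 \left(-5 - 2\right) \left(-1 + 0\right) = \left(1 + 3 - 4\right) \left(-2\right) + 9 \left(\left(-7\right) \left(-1\right)\right) = \left(1 + 3 - 4\right) \left(-2\right) + 9 \cdot 7 = 0 \left(-2\right) + 63 = 0 + 63 = 63$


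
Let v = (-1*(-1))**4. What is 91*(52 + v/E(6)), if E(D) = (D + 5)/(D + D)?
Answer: 53144/11 ≈ 4831.3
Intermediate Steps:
v = 1 (v = 1**4 = 1)
E(D) = (5 + D)/(2*D) (E(D) = (5 + D)/((2*D)) = (5 + D)*(1/(2*D)) = (5 + D)/(2*D))
91*(52 + v/E(6)) = 91*(52 + 1/((1/2)*(5 + 6)/6)) = 91*(52 + 1/((1/2)*(1/6)*11)) = 91*(52 + 1/(11/12)) = 91*(52 + 1*(12/11)) = 91*(52 + 12/11) = 91*(584/11) = 53144/11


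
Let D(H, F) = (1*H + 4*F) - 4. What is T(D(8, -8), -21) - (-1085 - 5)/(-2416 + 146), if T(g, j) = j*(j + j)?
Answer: 200105/227 ≈ 881.52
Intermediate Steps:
D(H, F) = -4 + H + 4*F (D(H, F) = (H + 4*F) - 4 = -4 + H + 4*F)
T(g, j) = 2*j² (T(g, j) = j*(2*j) = 2*j²)
T(D(8, -8), -21) - (-1085 - 5)/(-2416 + 146) = 2*(-21)² - (-1085 - 5)/(-2416 + 146) = 2*441 - (-1090)/(-2270) = 882 - (-1090)*(-1)/2270 = 882 - 1*109/227 = 882 - 109/227 = 200105/227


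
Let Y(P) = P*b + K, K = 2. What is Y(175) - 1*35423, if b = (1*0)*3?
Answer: -35421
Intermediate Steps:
b = 0 (b = 0*3 = 0)
Y(P) = 2 (Y(P) = P*0 + 2 = 0 + 2 = 2)
Y(175) - 1*35423 = 2 - 1*35423 = 2 - 35423 = -35421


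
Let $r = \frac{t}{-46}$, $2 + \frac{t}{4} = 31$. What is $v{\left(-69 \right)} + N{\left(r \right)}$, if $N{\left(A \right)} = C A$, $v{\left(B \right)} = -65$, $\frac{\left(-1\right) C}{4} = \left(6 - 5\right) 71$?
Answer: $\frac{14977}{23} \approx 651.17$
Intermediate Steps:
$t = 116$ ($t = -8 + 4 \cdot 31 = -8 + 124 = 116$)
$C = -284$ ($C = - 4 \left(6 - 5\right) 71 = - 4 \cdot 1 \cdot 71 = \left(-4\right) 71 = -284$)
$r = - \frac{58}{23}$ ($r = \frac{116}{-46} = 116 \left(- \frac{1}{46}\right) = - \frac{58}{23} \approx -2.5217$)
$N{\left(A \right)} = - 284 A$
$v{\left(-69 \right)} + N{\left(r \right)} = -65 - - \frac{16472}{23} = -65 + \frac{16472}{23} = \frac{14977}{23}$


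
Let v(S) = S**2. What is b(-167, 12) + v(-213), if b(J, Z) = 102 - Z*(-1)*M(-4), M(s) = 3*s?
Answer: 45327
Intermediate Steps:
b(J, Z) = 102 - 12*Z (b(J, Z) = 102 - Z*(-1)*3*(-4) = 102 - (-Z)*(-12) = 102 - 12*Z)
b(-167, 12) + v(-213) = (102 - 12*12) + (-213)**2 = (102 - 144) + 45369 = -42 + 45369 = 45327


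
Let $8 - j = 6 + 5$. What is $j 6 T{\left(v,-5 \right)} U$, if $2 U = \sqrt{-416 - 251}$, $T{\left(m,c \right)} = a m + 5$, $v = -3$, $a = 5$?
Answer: $90 i \sqrt{667} \approx 2324.4 i$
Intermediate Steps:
$j = -3$ ($j = 8 - \left(6 + 5\right) = 8 - 11 = -3$)
$T{\left(m,c \right)} = 5 + 5 m$ ($T{\left(m,c \right)} = 5 m + 5 = 5 + 5 m$)
$U = \frac{i \sqrt{667}}{2}$ ($U = \frac{\sqrt{-416 - 251}}{2} = \frac{\sqrt{-667}}{2} = \frac{i \sqrt{667}}{2} \approx 12.913 i$)
$j 6 T{\left(v,-5 \right)} U = \left(-3\right) 6 \left(5 + 5 \left(-3\right)\right) \frac{i \sqrt{667}}{2} = - 18 \left(5 - 15\right) \frac{i \sqrt{667}}{2} = \left(-18\right) \left(-10\right) \frac{i \sqrt{667}}{2} = 180 \frac{i \sqrt{667}}{2} = 90 i \sqrt{667}$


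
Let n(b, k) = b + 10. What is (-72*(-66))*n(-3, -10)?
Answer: 33264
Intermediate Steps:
n(b, k) = 10 + b
(-72*(-66))*n(-3, -10) = (-72*(-66))*(10 - 3) = 4752*7 = 33264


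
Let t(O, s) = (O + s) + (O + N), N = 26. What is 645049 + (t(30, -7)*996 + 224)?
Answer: 723957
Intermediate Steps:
t(O, s) = 26 + s + 2*O (t(O, s) = (O + s) + (O + 26) = (O + s) + (26 + O) = 26 + s + 2*O)
645049 + (t(30, -7)*996 + 224) = 645049 + ((26 - 7 + 2*30)*996 + 224) = 645049 + ((26 - 7 + 60)*996 + 224) = 645049 + (79*996 + 224) = 645049 + (78684 + 224) = 645049 + 78908 = 723957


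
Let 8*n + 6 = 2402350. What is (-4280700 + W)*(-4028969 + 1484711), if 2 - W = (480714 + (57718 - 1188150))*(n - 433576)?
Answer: 220334383571630136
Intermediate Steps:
n = 300293 (n = -¾ + (⅛)*2402350 = -¾ + 1201175/4 = 300293)
W = -86596364192 (W = 2 - (480714 + (57718 - 1188150))*(300293 - 433576) = 2 - (480714 - 1130432)*(-133283) = 2 - (-649718)*(-133283) = 2 - 1*86596364194 = 2 - 86596364194 = -86596364192)
(-4280700 + W)*(-4028969 + 1484711) = (-4280700 - 86596364192)*(-4028969 + 1484711) = -86600644892*(-2544258) = 220334383571630136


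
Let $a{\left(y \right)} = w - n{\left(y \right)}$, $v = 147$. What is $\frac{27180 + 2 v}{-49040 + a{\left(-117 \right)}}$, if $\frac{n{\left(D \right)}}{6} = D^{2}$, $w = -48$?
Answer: $- \frac{13737}{65611} \approx -0.20937$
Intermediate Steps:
$n{\left(D \right)} = 6 D^{2}$
$a{\left(y \right)} = -48 - 6 y^{2}$
$\frac{27180 + 2 v}{-49040 + a{\left(-117 \right)}} = \frac{27180 + 2 \cdot 147}{-49040 - \left(48 + 6 \left(-117\right)^{2}\right)} = \frac{27180 + 294}{-49040 - 82182} = \frac{27474}{-49040 - 82182} = \frac{27474}{-131222} = 27474 \left(- \frac{1}{131222}\right) = - \frac{13737}{65611}$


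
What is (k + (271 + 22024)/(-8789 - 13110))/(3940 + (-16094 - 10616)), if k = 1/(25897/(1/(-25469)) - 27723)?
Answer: 1633971856291/36544700651319520 ≈ 4.4712e-5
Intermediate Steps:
k = -1/659598416 (k = 1/(25897/(-1/25469) - 27723) = 1/(25897*(-25469) - 27723) = 1/(-659570693 - 27723) = 1/(-659598416) = -1/659598416 ≈ -1.5161e-9)
(k + (271 + 22024)/(-8789 - 13110))/(3940 + (-16094 - 10616)) = (-1/659598416 + (271 + 22024)/(-8789 - 13110))/(3940 + (-16094 - 10616)) = (-1/659598416 + 22295/(-21899))/(3940 - 26710) = (-1/659598416 + 22295*(-1/21899))/(-22770) = (-1/659598416 - 22295/21899)*(-1/22770) = -14705746706619/14444545711984*(-1/22770) = 1633971856291/36544700651319520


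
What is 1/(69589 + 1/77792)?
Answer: 77792/5413467489 ≈ 1.4370e-5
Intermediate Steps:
1/(69589 + 1/77792) = 1/(5413467489/77792) = 77792/5413467489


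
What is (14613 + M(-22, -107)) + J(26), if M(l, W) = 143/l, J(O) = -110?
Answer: 28993/2 ≈ 14497.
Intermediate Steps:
(14613 + M(-22, -107)) + J(26) = (14613 + 143/(-22)) - 110 = (14613 + 143*(-1/22)) - 110 = (14613 - 13/2) - 110 = 29213/2 - 110 = 28993/2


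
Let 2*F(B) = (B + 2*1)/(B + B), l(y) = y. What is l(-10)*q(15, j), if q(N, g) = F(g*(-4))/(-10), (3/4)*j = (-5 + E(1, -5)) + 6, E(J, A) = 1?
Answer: 13/64 ≈ 0.20313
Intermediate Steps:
j = 8/3 (j = 4*((-5 + 1) + 6)/3 = 4*(-4 + 6)/3 = (4/3)*2 = 8/3 ≈ 2.6667)
F(B) = (2 + B)/(4*B) (F(B) = ((B + 2*1)/(B + B))/2 = ((B + 2)/((2*B)))/2 = ((2 + B)*(1/(2*B)))/2 = ((2 + B)/(2*B))/2 = (2 + B)/(4*B))
q(N, g) = (2 - 4*g)/(160*g) (q(N, g) = ((2 + g*(-4))/(4*((g*(-4)))))/(-10) = ((2 - 4*g)/(4*((-4*g))))*(-1/10) = ((-1/(4*g))*(2 - 4*g)/4)*(-1/10) = -(2 - 4*g)/(16*g)*(-1/10) = (2 - 4*g)/(160*g))
l(-10)*q(15, j) = -(1 - 2*8/3)/(8*8/3) = -3*(1 - 16/3)/(8*8) = -3*(-13)/(8*8*3) = -10*(-13/640) = 13/64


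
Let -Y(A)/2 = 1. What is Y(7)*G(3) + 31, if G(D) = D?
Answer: 25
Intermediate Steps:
Y(A) = -2 (Y(A) = -2*1 = -2)
Y(7)*G(3) + 31 = -2*3 + 31 = -6 + 31 = 25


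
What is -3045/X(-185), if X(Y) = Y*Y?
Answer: -609/6845 ≈ -0.088970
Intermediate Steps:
X(Y) = Y**2
-3045/X(-185) = -3045/((-185)**2) = -3045/34225 = -3045*1/34225 = -609/6845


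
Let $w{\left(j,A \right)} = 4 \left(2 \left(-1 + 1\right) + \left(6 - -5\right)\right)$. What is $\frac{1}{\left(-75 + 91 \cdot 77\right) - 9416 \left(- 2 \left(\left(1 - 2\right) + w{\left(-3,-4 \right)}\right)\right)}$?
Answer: $\frac{1}{816708} \approx 1.2244 \cdot 10^{-6}$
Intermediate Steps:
$w{\left(j,A \right)} = 44$ ($w{\left(j,A \right)} = 4 \left(2 \cdot 0 + \left(6 + 5\right)\right) = 4 \left(0 + 11\right) = 4 \cdot 11 = 44$)
$\frac{1}{\left(-75 + 91 \cdot 77\right) - 9416 \left(- 2 \left(\left(1 - 2\right) + w{\left(-3,-4 \right)}\right)\right)} = \frac{1}{\left(-75 + 91 \cdot 77\right) - 9416 \left(- 2 \left(\left(1 - 2\right) + 44\right)\right)} = \frac{1}{\left(-75 + 7007\right) - 9416 \left(- 2 \left(-1 + 44\right)\right)} = \frac{1}{6932 - 9416 \left(\left(-2\right) 43\right)} = \frac{1}{6932 - -809776} = \frac{1}{6932 + 809776} = \frac{1}{816708}$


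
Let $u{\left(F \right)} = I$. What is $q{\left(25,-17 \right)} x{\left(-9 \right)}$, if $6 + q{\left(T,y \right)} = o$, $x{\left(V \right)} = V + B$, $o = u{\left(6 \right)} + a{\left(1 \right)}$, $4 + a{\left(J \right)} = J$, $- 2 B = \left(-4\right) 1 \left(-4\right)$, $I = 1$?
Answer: $136$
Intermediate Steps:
$u{\left(F \right)} = 1$
$B = -8$ ($B = - \frac{\left(-4\right) 1 \left(-4\right)}{2} = - \frac{\left(-4\right) \left(-4\right)}{2} = \left(- \frac{1}{2}\right) 16 = -8$)
$a{\left(J \right)} = -4 + J$
$o = -2$ ($o = 1 + \left(-4 + 1\right) = 1 - 3 = -2$)
$x{\left(V \right)} = -8 + V$ ($x{\left(V \right)} = V - 8 = -8 + V$)
$q{\left(T,y \right)} = -8$ ($q{\left(T,y \right)} = -6 - 2 = -8$)
$q{\left(25,-17 \right)} x{\left(-9 \right)} = - 8 \left(-8 - 9\right) = \left(-8\right) \left(-17\right) = 136$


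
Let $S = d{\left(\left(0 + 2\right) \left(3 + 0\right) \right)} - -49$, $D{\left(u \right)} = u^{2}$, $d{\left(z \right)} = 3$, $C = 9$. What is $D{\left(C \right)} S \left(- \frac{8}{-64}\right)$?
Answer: $\frac{1053}{2} \approx 526.5$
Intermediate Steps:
$S = 52$ ($S = 3 - -49 = 3 + 49 = 52$)
$D{\left(C \right)} S \left(- \frac{8}{-64}\right) = 9^{2} \cdot 52 \left(- \frac{8}{-64}\right) = 81 \cdot 52 \left(\left(-8\right) \left(- \frac{1}{64}\right)\right) = 4212 \cdot \frac{1}{8} = \frac{1053}{2}$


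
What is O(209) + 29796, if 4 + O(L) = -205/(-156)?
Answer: 4647757/156 ≈ 29793.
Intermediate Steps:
O(L) = -419/156 (O(L) = -4 - 205/(-156) = -4 - 205*(-1/156) = -4 + 205/156 = -419/156)
O(209) + 29796 = -419/156 + 29796 = 4647757/156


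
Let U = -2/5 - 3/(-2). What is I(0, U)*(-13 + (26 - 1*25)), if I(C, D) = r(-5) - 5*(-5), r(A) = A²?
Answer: -600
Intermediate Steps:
U = 11/10 (U = -2*⅕ - 3*(-½) = -⅖ + 3/2 = 11/10 ≈ 1.1000)
I(C, D) = 50 (I(C, D) = (-5)² - 5*(-5) = 25 + 25 = 50)
I(0, U)*(-13 + (26 - 1*25)) = 50*(-13 + (26 - 1*25)) = 50*(-13 + (26 - 25)) = 50*(-13 + 1) = 50*(-12) = -600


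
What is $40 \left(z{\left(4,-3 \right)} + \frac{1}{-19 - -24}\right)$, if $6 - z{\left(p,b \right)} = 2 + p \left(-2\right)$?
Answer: $488$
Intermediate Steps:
$z{\left(p,b \right)} = 4 + 2 p$ ($z{\left(p,b \right)} = 6 - \left(2 + p \left(-2\right)\right) = 6 - \left(2 - 2 p\right) = 6 + \left(-2 + 2 p\right) = 4 + 2 p$)
$40 \left(z{\left(4,-3 \right)} + \frac{1}{-19 - -24}\right) = 40 \left(\left(4 + 2 \cdot 4\right) + \frac{1}{-19 - -24}\right) = 40 \left(\left(4 + 8\right) + \frac{1}{-19 + 24}\right) = 40 \left(12 + \frac{1}{5}\right) = 40 \cdot \frac{61}{5} = 488$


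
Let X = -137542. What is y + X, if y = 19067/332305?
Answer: -45705875243/332305 ≈ -1.3754e+5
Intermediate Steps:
y = 19067/332305 (y = 19067*(1/332305) = 19067/332305 ≈ 0.057378)
y + X = 19067/332305 - 137542 = -45705875243/332305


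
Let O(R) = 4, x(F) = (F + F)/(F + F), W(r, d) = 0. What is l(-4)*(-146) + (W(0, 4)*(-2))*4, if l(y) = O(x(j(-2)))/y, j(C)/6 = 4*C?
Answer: 146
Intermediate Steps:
j(C) = 24*C (j(C) = 6*(4*C) = 24*C)
x(F) = 1 (x(F) = (2*F)/((2*F)) = (2*F)*(1/(2*F)) = 1)
l(y) = 4/y
l(-4)*(-146) + (W(0, 4)*(-2))*4 = (4/(-4))*(-146) + (0*(-2))*4 = (4*(-¼))*(-146) + 0*4 = -1*(-146) + 0 = 146 + 0 = 146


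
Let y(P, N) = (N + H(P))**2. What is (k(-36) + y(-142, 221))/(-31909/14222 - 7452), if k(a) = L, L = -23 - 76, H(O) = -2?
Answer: -680693364/106014253 ≈ -6.4208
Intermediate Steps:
L = -99
y(P, N) = (-2 + N)**2 (y(P, N) = (N - 2)**2 = (-2 + N)**2)
k(a) = -99
(k(-36) + y(-142, 221))/(-31909/14222 - 7452) = (-99 + (-2 + 221)**2)/(-31909/14222 - 7452) = (-99 + 219**2)/(-31909*1/14222 - 7452) = (-99 + 47961)/(-31909/14222 - 7452) = 47862/(-106014253/14222) = 47862*(-14222/106014253) = -680693364/106014253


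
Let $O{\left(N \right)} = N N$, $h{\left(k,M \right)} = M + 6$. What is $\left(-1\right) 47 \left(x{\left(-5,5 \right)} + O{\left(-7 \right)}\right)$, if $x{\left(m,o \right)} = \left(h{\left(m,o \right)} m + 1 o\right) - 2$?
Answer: $141$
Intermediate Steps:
$h{\left(k,M \right)} = 6 + M$
$O{\left(N \right)} = N^{2}$
$x{\left(m,o \right)} = -2 + o + m \left(6 + o\right)$ ($x{\left(m,o \right)} = \left(\left(6 + o\right) m + 1 o\right) - 2 = \left(m \left(6 + o\right) + o\right) - 2 = \left(o + m \left(6 + o\right)\right) - 2 = -2 + o + m \left(6 + o\right)$)
$\left(-1\right) 47 \left(x{\left(-5,5 \right)} + O{\left(-7 \right)}\right) = \left(-1\right) 47 \left(\left(-2 + 5 - 5 \left(6 + 5\right)\right) + \left(-7\right)^{2}\right) = - 47 \left(\left(-2 + 5 - 55\right) + 49\right) = - 47 \left(-52 + 49\right) = \left(-47\right) \left(-3\right) = 141$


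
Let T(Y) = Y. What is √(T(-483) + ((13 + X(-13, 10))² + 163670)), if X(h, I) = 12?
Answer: 2*√40953 ≈ 404.74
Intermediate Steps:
√(T(-483) + ((13 + X(-13, 10))² + 163670)) = √(-483 + ((13 + 12)² + 163670)) = √(-483 + (25² + 163670)) = √(-483 + (625 + 163670)) = √(-483 + 164295) = √163812 = 2*√40953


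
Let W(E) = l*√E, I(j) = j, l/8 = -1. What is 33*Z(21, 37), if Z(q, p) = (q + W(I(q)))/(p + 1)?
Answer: 693/38 - 132*√21/19 ≈ -13.600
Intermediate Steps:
l = -8 (l = 8*(-1) = -8)
W(E) = -8*√E
Z(q, p) = (q - 8*√q)/(1 + p) (Z(q, p) = (q - 8*√q)/(p + 1) = (q - 8*√q)/(1 + p))
33*Z(21, 37) = 33*((21 - 8*√21)/(1 + 37)) = 33*((21 - 8*√21)/38) = 33*(21/38 - 4*√21/19) = 693/38 - 132*√21/19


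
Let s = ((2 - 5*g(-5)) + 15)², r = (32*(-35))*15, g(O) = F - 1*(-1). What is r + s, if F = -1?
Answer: -16511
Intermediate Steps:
g(O) = 0 (g(O) = -1 - 1*(-1) = -1 + 1 = 0)
r = -16800 (r = -1120*15 = -16800)
s = 289 (s = ((2 - 5*0) + 15)² = ((2 + 0) + 15)² = (2 + 15)² = 17² = 289)
r + s = -16800 + 289 = -16511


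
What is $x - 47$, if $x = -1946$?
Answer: $-1993$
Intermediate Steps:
$x - 47 = -1946 - 47 = -1993$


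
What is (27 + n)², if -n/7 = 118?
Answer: 638401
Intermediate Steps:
n = -826 (n = -7*118 = -826)
(27 + n)² = (27 - 826)² = (-799)² = 638401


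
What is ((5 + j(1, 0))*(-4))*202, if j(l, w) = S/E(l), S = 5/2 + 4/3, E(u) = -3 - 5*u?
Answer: -21917/6 ≈ -3652.8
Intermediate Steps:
E(u) = -3 - 5*u
S = 23/6 (S = 5*(½) + 4*(⅓) = 5/2 + 4/3 = 23/6 ≈ 3.8333)
j(l, w) = 23/(6*(-3 - 5*l))
((5 + j(1, 0))*(-4))*202 = ((5 - 23/(18 + 30*1))*(-4))*202 = ((5 - 23/(18 + 30))*(-4))*202 = ((5 - 23/48)*(-4))*202 = ((217/48)*(-4))*202 = -217/12*202 = -21917/6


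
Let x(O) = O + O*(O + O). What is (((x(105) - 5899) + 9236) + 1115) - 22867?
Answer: 3740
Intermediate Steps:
x(O) = O + 2*O² (x(O) = O + O*(2*O) = O + 2*O²)
(((x(105) - 5899) + 9236) + 1115) - 22867 = (((105*(1 + 2*105) - 5899) + 9236) + 1115) - 22867 = (((105*(1 + 210) - 5899) + 9236) + 1115) - 22867 = (((105*211 - 5899) + 9236) + 1115) - 22867 = (((22155 - 5899) + 9236) + 1115) - 22867 = ((16256 + 9236) + 1115) - 22867 = (25492 + 1115) - 22867 = 26607 - 22867 = 3740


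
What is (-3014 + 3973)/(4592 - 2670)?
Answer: 959/1922 ≈ 0.49896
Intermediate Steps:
(-3014 + 3973)/(4592 - 2670) = 959/1922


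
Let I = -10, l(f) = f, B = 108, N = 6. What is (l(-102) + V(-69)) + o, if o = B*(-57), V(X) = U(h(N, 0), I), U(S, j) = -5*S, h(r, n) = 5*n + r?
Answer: -6288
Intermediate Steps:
h(r, n) = r + 5*n
V(X) = -30 (V(X) = -5*(6 + 5*0) = -5*(6 + 0) = -5*6 = -30)
o = -6156 (o = 108*(-57) = -6156)
(l(-102) + V(-69)) + o = (-102 - 30) - 6156 = -132 - 6156 = -6288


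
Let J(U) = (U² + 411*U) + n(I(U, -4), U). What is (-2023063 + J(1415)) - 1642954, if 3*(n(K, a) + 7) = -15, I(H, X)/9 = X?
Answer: -1082239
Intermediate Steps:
I(H, X) = 9*X
n(K, a) = -12 (n(K, a) = -7 + (⅓)*(-15) = -7 - 5 = -12)
J(U) = -12 + U² + 411*U (J(U) = (U² + 411*U) - 12 = -12 + U² + 411*U)
(-2023063 + J(1415)) - 1642954 = (-2023063 + (-12 + 1415² + 411*1415)) - 1642954 = (-2023063 + (-12 + 2002225 + 581565)) - 1642954 = (-2023063 + 2583778) - 1642954 = 560715 - 1642954 = -1082239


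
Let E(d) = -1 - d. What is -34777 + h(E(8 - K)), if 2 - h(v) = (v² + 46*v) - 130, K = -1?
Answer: -34285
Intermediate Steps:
h(v) = 132 - v² - 46*v (h(v) = 2 - ((v² + 46*v) - 130) = 2 - (-130 + v² + 46*v) = 2 + (130 - v² - 46*v) = 132 - v² - 46*v)
-34777 + h(E(8 - K)) = -34777 + (132 - (-1 - (8 - 1*(-1)))² - 46*(-1 - (8 - 1*(-1)))) = -34777 + (132 - (-1 - (8 + 1))² - 46*(-1 - (8 + 1))) = -34777 + (132 - (-1 - 1*9)² - 46*(-1 - 1*9)) = -34777 + (132 - (-1 - 9)² - 46*(-1 - 9)) = -34777 + (132 - 1*(-10)² - 46*(-10)) = -34777 + (132 - 1*100 + 460) = -34777 + (132 - 100 + 460) = -34777 + 492 = -34285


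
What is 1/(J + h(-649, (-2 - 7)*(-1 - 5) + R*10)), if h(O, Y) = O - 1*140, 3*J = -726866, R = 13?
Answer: -3/729233 ≈ -4.1139e-6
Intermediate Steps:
J = -726866/3 (J = (⅓)*(-726866) = -726866/3 ≈ -2.4229e+5)
h(O, Y) = -140 + O (h(O, Y) = O - 140 = -140 + O)
1/(J + h(-649, (-2 - 7)*(-1 - 5) + R*10)) = 1/(-726866/3 + (-140 - 649)) = 1/(-726866/3 - 789) = 1/(-729233/3) = -3/729233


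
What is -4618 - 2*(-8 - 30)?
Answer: -4542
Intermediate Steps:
-4618 - 2*(-8 - 30) = -4618 - 2*(-38) = -4618 - 1*(-76) = -4618 + 76 = -4542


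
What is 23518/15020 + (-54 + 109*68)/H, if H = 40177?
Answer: 527699923/301729270 ≈ 1.7489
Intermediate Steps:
23518/15020 + (-54 + 109*68)/H = 23518/15020 + (-54 + 109*68)/40177 = 23518*(1/15020) + (-54 + 7412)*(1/40177) = 11759/7510 + 7358*(1/40177) = 11759/7510 + 7358/40177 = 527699923/301729270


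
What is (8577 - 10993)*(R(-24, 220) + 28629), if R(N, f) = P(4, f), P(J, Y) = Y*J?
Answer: -71293744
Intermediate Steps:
P(J, Y) = J*Y
R(N, f) = 4*f
(8577 - 10993)*(R(-24, 220) + 28629) = (8577 - 10993)*(4*220 + 28629) = -2416*(880 + 28629) = -2416*29509 = -71293744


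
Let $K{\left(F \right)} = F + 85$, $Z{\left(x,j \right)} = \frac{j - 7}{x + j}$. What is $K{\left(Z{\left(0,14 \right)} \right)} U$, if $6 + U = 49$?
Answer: $\frac{7353}{2} \approx 3676.5$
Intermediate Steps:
$Z{\left(x,j \right)} = \frac{-7 + j}{j + x}$
$U = 43$ ($U = -6 + 49 = 43$)
$K{\left(F \right)} = 85 + F$
$K{\left(Z{\left(0,14 \right)} \right)} U = \left(85 + \frac{-7 + 14}{14 + 0}\right) 43 = \left(85 + \frac{1}{14} \cdot 7\right) 43 = \left(85 + \frac{1}{2}\right) 43 = \frac{171}{2} \cdot 43 = \frac{7353}{2}$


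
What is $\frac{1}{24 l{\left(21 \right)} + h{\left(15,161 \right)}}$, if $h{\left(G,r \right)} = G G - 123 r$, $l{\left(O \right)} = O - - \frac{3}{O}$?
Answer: $- \frac{7}{133494} \approx -5.2437 \cdot 10^{-5}$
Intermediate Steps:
$l{\left(O \right)} = O + \frac{3}{O}$
$h{\left(G,r \right)} = G^{2} - 123 r$
$\frac{1}{24 l{\left(21 \right)} + h{\left(15,161 \right)}} = \frac{1}{24 \left(21 + \frac{3}{21}\right) + \left(15^{2} - 19803\right)} = \frac{1}{24 \left(21 + 3 \cdot \frac{1}{21}\right) + \left(225 - 19803\right)} = \frac{1}{24 \left(21 + \frac{1}{7}\right) - 19578} = \frac{1}{24 \cdot \frac{148}{7} - 19578} = \frac{1}{\frac{3552}{7} - 19578} = \frac{1}{- \frac{133494}{7}} = - \frac{7}{133494}$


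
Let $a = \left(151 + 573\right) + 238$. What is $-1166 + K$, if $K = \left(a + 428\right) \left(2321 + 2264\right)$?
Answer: $6371984$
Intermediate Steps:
$a = 962$ ($a = 724 + 238 = 962$)
$K = 6373150$ ($K = \left(962 + 428\right) \left(2321 + 2264\right) = 1390 \cdot 4585 = 6373150$)
$-1166 + K = -1166 + 6373150 = 6371984$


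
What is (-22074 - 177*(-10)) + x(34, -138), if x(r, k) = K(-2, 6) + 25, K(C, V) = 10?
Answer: -20269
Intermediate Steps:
x(r, k) = 35 (x(r, k) = 10 + 25 = 35)
(-22074 - 177*(-10)) + x(34, -138) = (-22074 - 177*(-10)) + 35 = (-22074 + 1770) + 35 = -20304 + 35 = -20269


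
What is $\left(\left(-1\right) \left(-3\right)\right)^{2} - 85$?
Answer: $-76$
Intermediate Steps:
$\left(\left(-1\right) \left(-3\right)\right)^{2} - 85 = 3^{2} - 85 = 9 - 85 = -76$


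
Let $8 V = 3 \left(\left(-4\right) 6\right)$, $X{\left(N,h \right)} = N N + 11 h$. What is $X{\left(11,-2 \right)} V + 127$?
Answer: $-764$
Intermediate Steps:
$X{\left(N,h \right)} = N^{2} + 11 h$
$V = -9$ ($V = \frac{3 \left(\left(-4\right) 6\right)}{8} = \frac{3 \left(-24\right)}{8} = \frac{1}{8} \left(-72\right) = -9$)
$X{\left(11,-2 \right)} V + 127 = \left(11^{2} + 11 \left(-2\right)\right) \left(-9\right) + 127 = \left(121 - 22\right) \left(-9\right) + 127 = 99 \left(-9\right) + 127 = -891 + 127 = -764$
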